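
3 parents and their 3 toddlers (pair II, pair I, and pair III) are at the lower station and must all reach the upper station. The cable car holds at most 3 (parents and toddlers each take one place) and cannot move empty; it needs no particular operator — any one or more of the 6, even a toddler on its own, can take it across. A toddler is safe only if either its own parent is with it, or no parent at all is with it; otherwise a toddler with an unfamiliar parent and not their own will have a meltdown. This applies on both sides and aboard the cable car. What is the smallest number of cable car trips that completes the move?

Counting alone: each trip to the upper station takes at most 3 across and each return brings at least 1 back, so after t trips out (and t−1 returns) at most 3t − (t−1) of the 6 are across; that first reaches 6 at t = 3, so at least 5 crossings are needed.
The plan below uses exactly 5 crossings, so it is optimal:
1. parent II and toddler II cross → the upper station.
2. parent II crosses ← the lower station.
3. parent I, parent II, and parent III cross → the upper station.
4. toddler II crosses ← the lower station.
5. toddler I, toddler II, and toddler III cross → the upper station.

5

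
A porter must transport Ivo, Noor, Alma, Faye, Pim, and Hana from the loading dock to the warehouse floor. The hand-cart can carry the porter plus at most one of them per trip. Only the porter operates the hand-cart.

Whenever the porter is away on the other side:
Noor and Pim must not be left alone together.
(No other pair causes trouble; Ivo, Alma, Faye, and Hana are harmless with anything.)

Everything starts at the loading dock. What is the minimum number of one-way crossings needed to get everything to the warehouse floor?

Counting alone: the porter can take at most 1 across per trip to the warehouse floor, so moving all 6 needs at least 6 loaded trips out, with a return between consecutive ones — at least 11 crossings.
The plan below uses exactly 11 crossings, so it is optimal:
1. Porter goes to the warehouse floor with Noor.
2. Porter goes back to the loading dock alone.
3. Porter goes to the warehouse floor with Ivo.
4. Porter goes back to the loading dock alone.
5. Porter goes to the warehouse floor with Alma.
6. Porter goes back to the loading dock alone.
7. Porter goes to the warehouse floor with Faye.
8. Porter goes back to the loading dock alone.
9. Porter goes to the warehouse floor with Hana.
10. Porter goes back to the loading dock alone.
11. Porter goes to the warehouse floor with Pim.

11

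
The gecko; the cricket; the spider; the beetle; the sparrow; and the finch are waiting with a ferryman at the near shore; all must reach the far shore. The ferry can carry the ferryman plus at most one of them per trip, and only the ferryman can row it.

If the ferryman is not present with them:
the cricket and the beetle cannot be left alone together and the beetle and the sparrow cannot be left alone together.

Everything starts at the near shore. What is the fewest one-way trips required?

Counting alone: the ferryman can take at most 1 across per trip to the far shore, so moving all 6 needs at least 6 loaded trips out, with a return between consecutive ones — at least 11 crossings.
The safety rule pushes this higher. Following every safe sequence of crossings, the most of the 6 that can be at the far shore as the ferry arrives there on crossing 11 is 5 — never all 6.
So no plan with fewer than 13 crossings exists, and this one achieves 13:
1. Ferryman goes to the far shore with the beetle.  [the near shore: the cricket, the finch, the gecko, the sparrow, the spider | the far shore: the beetle]
2. Ferryman goes back to the near shore alone.  [the near shore: the cricket, the finch, the gecko, the sparrow, the spider | the far shore: the beetle]
3. Ferryman goes to the far shore with the gecko.  [the near shore: the cricket, the finch, the sparrow, the spider | the far shore: the beetle, the gecko]
4. Ferryman goes back to the near shore alone.  [the near shore: the cricket, the finch, the sparrow, the spider | the far shore: the beetle, the gecko]
5. Ferryman goes to the far shore with the cricket.  [the near shore: the finch, the sparrow, the spider | the far shore: the beetle, the cricket, the gecko]
6. Ferryman goes back to the near shore with the beetle.  [the near shore: the beetle, the finch, the sparrow, the spider | the far shore: the cricket, the gecko]
7. Ferryman goes to the far shore with the sparrow.  [the near shore: the beetle, the finch, the spider | the far shore: the cricket, the gecko, the sparrow]
8. Ferryman goes back to the near shore alone.  [the near shore: the beetle, the finch, the spider | the far shore: the cricket, the gecko, the sparrow]
9. Ferryman goes to the far shore with the spider.  [the near shore: the beetle, the finch | the far shore: the cricket, the gecko, the sparrow, the spider]
10. Ferryman goes back to the near shore alone.  [the near shore: the beetle, the finch | the far shore: the cricket, the gecko, the sparrow, the spider]
11. Ferryman goes to the far shore with the finch.  [the near shore: the beetle | the far shore: the cricket, the finch, the gecko, the sparrow, the spider]
12. Ferryman goes back to the near shore alone.  [the near shore: the beetle | the far shore: the cricket, the finch, the gecko, the sparrow, the spider]
13. Ferryman goes to the far shore with the beetle.  [the near shore: — | the far shore: the beetle, the cricket, the finch, the gecko, the sparrow, the spider]

13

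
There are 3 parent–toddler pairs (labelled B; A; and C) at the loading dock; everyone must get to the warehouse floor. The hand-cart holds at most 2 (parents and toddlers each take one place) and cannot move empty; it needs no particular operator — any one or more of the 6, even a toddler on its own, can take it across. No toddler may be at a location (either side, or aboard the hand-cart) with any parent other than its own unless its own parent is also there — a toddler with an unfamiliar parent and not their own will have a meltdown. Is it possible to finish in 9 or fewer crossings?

No

Counting alone: each trip to the warehouse floor takes at most 2 across and each return brings at least 1 back, so after t trips out (and t−1 returns) at most 2t − (t−1) of the 6 are across; that first reaches 6 at t = 5, so at least 9 crossings are needed.
The safety rule pushes this higher. Following every safe sequence of crossings, the most of the 6 that can be at the warehouse floor as the hand-cart arrives there on crossing 9 is 5 — never all 6.
So the move cannot be finished within 9 crossings. (The shortest complete plan takes 11:)
1. parent B and toddler B cross → the warehouse floor.
2. parent B crosses ← the loading dock.
3. toddler A and toddler C cross → the warehouse floor.
4. toddler B crosses ← the loading dock.
5. parent A and parent C cross → the warehouse floor.
6. parent A and toddler A cross ← the loading dock.
7. parent A and parent B cross → the warehouse floor.
8. toddler C crosses ← the loading dock.
9. toddler A and toddler B cross → the warehouse floor.
10. parent C crosses ← the loading dock.
11. parent C and toddler C cross → the warehouse floor.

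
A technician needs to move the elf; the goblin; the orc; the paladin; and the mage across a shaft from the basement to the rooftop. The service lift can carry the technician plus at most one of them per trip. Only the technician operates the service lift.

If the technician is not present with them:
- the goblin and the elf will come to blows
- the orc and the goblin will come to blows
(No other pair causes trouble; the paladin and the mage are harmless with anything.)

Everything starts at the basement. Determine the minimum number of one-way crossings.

11

Counting alone: the technician can take at most 1 across per trip to the rooftop, so moving all 5 needs at least 5 loaded trips out, with a return between consecutive ones — at least 9 crossings.
The safety rule pushes this higher. Following every safe sequence of crossings, the most of the 5 that can be at the rooftop as the service lift arrives there on crossing 9 is 4 — never all 5.
So no plan with fewer than 11 crossings exists, and this one achieves 11:
1. Technician goes to the rooftop with the goblin.  [the basement: the elf, the mage, the orc, the paladin | the rooftop: the goblin]
2. Technician goes back to the basement alone.  [the basement: the elf, the mage, the orc, the paladin | the rooftop: the goblin]
3. Technician goes to the rooftop with the elf.  [the basement: the mage, the orc, the paladin | the rooftop: the elf, the goblin]
4. Technician goes back to the basement with the goblin.  [the basement: the goblin, the mage, the orc, the paladin | the rooftop: the elf]
5. Technician goes to the rooftop with the orc.  [the basement: the goblin, the mage, the paladin | the rooftop: the elf, the orc]
6. Technician goes back to the basement alone.  [the basement: the goblin, the mage, the paladin | the rooftop: the elf, the orc]
7. Technician goes to the rooftop with the paladin.  [the basement: the goblin, the mage | the rooftop: the elf, the orc, the paladin]
8. Technician goes back to the basement alone.  [the basement: the goblin, the mage | the rooftop: the elf, the orc, the paladin]
9. Technician goes to the rooftop with the mage.  [the basement: the goblin | the rooftop: the elf, the mage, the orc, the paladin]
10. Technician goes back to the basement alone.  [the basement: the goblin | the rooftop: the elf, the mage, the orc, the paladin]
11. Technician goes to the rooftop with the goblin.  [the basement: — | the rooftop: the elf, the goblin, the mage, the orc, the paladin]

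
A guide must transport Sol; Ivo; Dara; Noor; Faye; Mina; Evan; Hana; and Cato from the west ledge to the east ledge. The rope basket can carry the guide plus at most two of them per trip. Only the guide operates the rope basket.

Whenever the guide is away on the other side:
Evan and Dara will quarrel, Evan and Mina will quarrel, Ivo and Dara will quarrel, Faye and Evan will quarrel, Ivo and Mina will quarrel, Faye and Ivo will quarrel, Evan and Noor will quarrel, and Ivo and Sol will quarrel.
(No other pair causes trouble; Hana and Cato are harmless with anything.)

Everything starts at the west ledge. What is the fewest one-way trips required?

impossible

Following every safe sequence of crossings from the start, the most of the 9 that can be at the east ledge as the rope basket arrives there on crossings 1, 3, 5 is 2, 4, 6 respectively; the best ever achieved is 6 of 9.
From crossing 7 on, no configuration arises that was not already reachable earlier: only 148 distinct safe configurations (who is on which side, and where the rope basket is) can ever be reached, none of them has everyone across, and every continuation just revisits them. So no valid plan exists.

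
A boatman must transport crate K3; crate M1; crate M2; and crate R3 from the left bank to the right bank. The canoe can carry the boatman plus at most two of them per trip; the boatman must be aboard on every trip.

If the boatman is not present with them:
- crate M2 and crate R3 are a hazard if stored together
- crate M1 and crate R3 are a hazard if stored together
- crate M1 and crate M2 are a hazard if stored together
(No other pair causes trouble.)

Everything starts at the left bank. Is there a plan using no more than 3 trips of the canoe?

No

Counting alone: the boatman can take at most 2 across per trip to the right bank, so moving all 4 needs at least 2 loaded trips out, with a return between consecutive ones — at least 3 crossings.
The safety rule pushes this higher. Following every safe sequence of crossings, the most of the 4 that can be at the right bank as the canoe arrives there on crossing 3 is 3 — never all 4.
So the move cannot be finished within 3 crossings. (The shortest complete plan takes 5:)
1. Boatman goes to the right bank with crate M1 and crate M2.  [the left bank: crate K3, crate R3 | the right bank: crate M1, crate M2]
2. Boatman goes back to the left bank with crate M1.  [the left bank: crate K3, crate M1, crate R3 | the right bank: crate M2]
3. Boatman goes to the right bank with crate K3 and crate M1.  [the left bank: crate R3 | the right bank: crate K3, crate M1, crate M2]
4. Boatman goes back to the left bank with crate M1.  [the left bank: crate M1, crate R3 | the right bank: crate K3, crate M2]
5. Boatman goes to the right bank with crate M1 and crate R3.  [the left bank: — | the right bank: crate K3, crate M1, crate M2, crate R3]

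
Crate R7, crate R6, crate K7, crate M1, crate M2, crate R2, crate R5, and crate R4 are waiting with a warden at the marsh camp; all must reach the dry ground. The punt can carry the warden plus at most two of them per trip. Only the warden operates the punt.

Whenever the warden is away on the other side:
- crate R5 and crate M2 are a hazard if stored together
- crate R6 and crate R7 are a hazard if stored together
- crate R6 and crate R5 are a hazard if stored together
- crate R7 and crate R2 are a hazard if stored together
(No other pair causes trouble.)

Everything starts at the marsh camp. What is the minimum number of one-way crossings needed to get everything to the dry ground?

Counting alone: the warden can take at most 2 across per trip to the dry ground, so moving all 8 needs at least 4 loaded trips out, with a return between consecutive ones — at least 7 crossings.
The safety rule pushes this higher. Following every safe sequence of crossings, the most of the 8 that can be at the dry ground as the punt arrives there on crossing 7 is 7 — never all 8.
So no plan with fewer than 9 crossings exists, and this one achieves 9:
1. Warden goes to the dry ground with crate R5 and crate R7.  [the marsh camp: crate K7, crate M1, crate M2, crate R2, crate R4, crate R6 | the dry ground: crate R5, crate R7]
2. Warden goes back to the marsh camp alone.  [the marsh camp: crate K7, crate M1, crate M2, crate R2, crate R4, crate R6 | the dry ground: crate R5, crate R7]
3. Warden goes to the dry ground with crate K7 and crate R6.  [the marsh camp: crate M1, crate M2, crate R2, crate R4 | the dry ground: crate K7, crate R5, crate R6, crate R7]
4. Warden goes back to the marsh camp with crate R5 and crate R7.  [the marsh camp: crate M1, crate M2, crate R2, crate R4, crate R5, crate R7 | the dry ground: crate K7, crate R6]
5. Warden goes to the dry ground with crate M2 and crate R2.  [the marsh camp: crate M1, crate R4, crate R5, crate R7 | the dry ground: crate K7, crate M2, crate R2, crate R6]
6. Warden goes back to the marsh camp alone.  [the marsh camp: crate M1, crate R4, crate R5, crate R7 | the dry ground: crate K7, crate M2, crate R2, crate R6]
7. Warden goes to the dry ground with crate M1 and crate R4.  [the marsh camp: crate R5, crate R7 | the dry ground: crate K7, crate M1, crate M2, crate R2, crate R4, crate R6]
8. Warden goes back to the marsh camp alone.  [the marsh camp: crate R5, crate R7 | the dry ground: crate K7, crate M1, crate M2, crate R2, crate R4, crate R6]
9. Warden goes to the dry ground with crate R5 and crate R7.  [the marsh camp: — | the dry ground: crate K7, crate M1, crate M2, crate R2, crate R4, crate R5, crate R6, crate R7]

9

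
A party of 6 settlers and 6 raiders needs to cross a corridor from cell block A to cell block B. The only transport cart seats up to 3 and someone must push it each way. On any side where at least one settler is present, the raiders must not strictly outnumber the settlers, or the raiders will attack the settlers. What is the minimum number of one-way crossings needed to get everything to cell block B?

impossible

Following every safe sequence of crossings from the start, the most of the 12 that can be at cell block B as the transport cart arrives there on crossings 1, 3, 5 is 3, 5, 6 respectively; the best ever achieved is 6 of 12.
From crossing 7 on, no configuration arises that was not already reachable earlier: only 17 distinct safe configurations (who is on which side, and where the transport cart is) can ever be reached, none of them has everyone across, and every continuation just revisits them. They are: 0 settlers + 0 raiders across (transport cart back at the start); 0 settlers + 1 raider across (transport cart there); 0 settlers + 1 raider across (transport cart back at the start); 0 settlers + 2 raiders across (transport cart there); 0 settlers + 2 raiders across (transport cart back at the start); 0 settlers + 3 raiders across (transport cart there); 0 settlers + 3 raiders across (transport cart back at the start); 0 settlers + 4 raiders across (transport cart there); 0 settlers + 4 raiders across (transport cart back at the start); 0 settlers + 5 raiders across (transport cart there); 0 settlers + 5 raiders across (transport cart back at the start); 0 settlers + 6 raiders across (transport cart there); 1 settler + 1 raider across (transport cart there); 1 settler + 1 raider across (transport cart back at the start); 2 settlers + 2 raiders across (transport cart there); 2 settlers + 2 raiders across (transport cart back at the start); 3 settlers + 3 raiders across (transport cart there). So no valid plan exists.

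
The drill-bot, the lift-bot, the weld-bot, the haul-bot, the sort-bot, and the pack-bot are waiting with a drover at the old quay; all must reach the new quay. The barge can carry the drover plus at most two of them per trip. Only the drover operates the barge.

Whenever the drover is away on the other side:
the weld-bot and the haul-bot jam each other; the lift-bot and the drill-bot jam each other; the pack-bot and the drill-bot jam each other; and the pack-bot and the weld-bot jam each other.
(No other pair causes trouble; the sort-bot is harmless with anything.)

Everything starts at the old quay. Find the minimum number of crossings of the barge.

Counting alone: the drover can take at most 2 across per trip to the new quay, so moving all 6 needs at least 3 loaded trips out, with a return between consecutive ones — at least 5 crossings.
The safety rule pushes this higher. Following every safe sequence of crossings, the most of the 6 that can be at the new quay as the barge arrives there on crossing 5 is 5 — never all 6.
So no plan with fewer than 7 crossings exists, and this one achieves 7:
1. Drover goes to the new quay with the drill-bot and the weld-bot.  [the old quay: the haul-bot, the lift-bot, the pack-bot, the sort-bot | the new quay: the drill-bot, the weld-bot]
2. Drover goes back to the old quay alone.  [the old quay: the haul-bot, the lift-bot, the pack-bot, the sort-bot | the new quay: the drill-bot, the weld-bot]
3. Drover goes to the new quay with the haul-bot and the lift-bot.  [the old quay: the pack-bot, the sort-bot | the new quay: the drill-bot, the haul-bot, the lift-bot, the weld-bot]
4. Drover goes back to the old quay with the drill-bot and the weld-bot.  [the old quay: the drill-bot, the pack-bot, the sort-bot, the weld-bot | the new quay: the haul-bot, the lift-bot]
5. Drover goes to the new quay with the pack-bot and the sort-bot.  [the old quay: the drill-bot, the weld-bot | the new quay: the haul-bot, the lift-bot, the pack-bot, the sort-bot]
6. Drover goes back to the old quay alone.  [the old quay: the drill-bot, the weld-bot | the new quay: the haul-bot, the lift-bot, the pack-bot, the sort-bot]
7. Drover goes to the new quay with the drill-bot and the weld-bot.  [the old quay: — | the new quay: the drill-bot, the haul-bot, the lift-bot, the pack-bot, the sort-bot, the weld-bot]

7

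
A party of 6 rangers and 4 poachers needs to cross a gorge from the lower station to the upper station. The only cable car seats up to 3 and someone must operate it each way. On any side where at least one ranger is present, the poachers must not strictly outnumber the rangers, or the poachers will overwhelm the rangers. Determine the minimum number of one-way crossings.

9

Counting alone: each trip to the upper station takes at most 3 across and each return brings at least 1 back, so after t trips out (and t−1 returns) at most 3t − (t−1) of the 10 are across; that first reaches 10 at t = 5, so at least 9 crossings are needed.
The plan below uses exactly 9 crossings, so it is optimal:
1. 2 poachers → the upper station.  (the lower station: 6R 2P; the upper station: 0R 2P)
2. 1 poacher ← the lower station.  (the lower station: 6R 3P; the upper station: 0R 1P)
3. 3 poachers → the upper station.  (the lower station: 6R 0P; the upper station: 0R 4P)
4. 1 poacher ← the lower station.  (the lower station: 6R 1P; the upper station: 0R 3P)
5. 3 rangers → the upper station.  (the lower station: 3R 1P; the upper station: 3R 3P)
6. 1 poacher ← the lower station.  (the lower station: 3R 2P; the upper station: 3R 2P)
7. 1 ranger and 2 poachers → the upper station.  (the lower station: 2R 0P; the upper station: 4R 4P)
8. 1 poacher ← the lower station.  (the lower station: 2R 1P; the upper station: 4R 3P)
9. 2 rangers and 1 poacher → the upper station.  (the lower station: 0R 0P; the upper station: 6R 4P)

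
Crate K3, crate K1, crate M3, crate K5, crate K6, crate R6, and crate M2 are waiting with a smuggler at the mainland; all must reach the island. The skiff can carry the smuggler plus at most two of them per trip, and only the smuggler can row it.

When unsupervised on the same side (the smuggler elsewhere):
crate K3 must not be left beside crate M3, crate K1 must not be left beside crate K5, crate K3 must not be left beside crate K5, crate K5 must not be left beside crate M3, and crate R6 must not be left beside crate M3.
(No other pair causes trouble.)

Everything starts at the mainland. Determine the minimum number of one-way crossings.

11

Counting alone: the smuggler can take at most 2 across per trip to the island, so moving all 7 needs at least 4 loaded trips out, with a return between consecutive ones — at least 7 crossings.
The safety rule pushes this higher. Following every safe sequence of crossings, the most of the 7 that can be at the island as the skiff arrives there on crossings 7, 9 is 5, 6 respectively — never all 7.
So no plan with fewer than 11 crossings exists, and this one achieves 11:
1. Smuggler goes to the island with crate K5 and crate M3.  [the mainland: crate K1, crate K3, crate K6, crate M2, crate R6 | the island: crate K5, crate M3]
2. Smuggler goes back to the mainland with crate M3.  [the mainland: crate K1, crate K3, crate K6, crate M2, crate M3, crate R6 | the island: crate K5]
3. Smuggler goes to the island with crate K3 and crate R6.  [the mainland: crate K1, crate K6, crate M2, crate M3 | the island: crate K3, crate K5, crate R6]
4. Smuggler goes back to the mainland with crate K3.  [the mainland: crate K1, crate K3, crate K6, crate M2, crate M3 | the island: crate K5, crate R6]
5. Smuggler goes to the island with crate K1 and crate K3.  [the mainland: crate K6, crate M2, crate M3 | the island: crate K1, crate K3, crate K5, crate R6]
6. Smuggler goes back to the mainland with crate K5.  [the mainland: crate K5, crate K6, crate M2, crate M3 | the island: crate K1, crate K3, crate R6]
7. Smuggler goes to the island with crate K6 and crate M3.  [the mainland: crate K5, crate M2 | the island: crate K1, crate K3, crate K6, crate M3, crate R6]
8. Smuggler goes back to the mainland with crate M3.  [the mainland: crate K5, crate M2, crate M3 | the island: crate K1, crate K3, crate K6, crate R6]
9. Smuggler goes to the island with crate M2 and crate M3.  [the mainland: crate K5 | the island: crate K1, crate K3, crate K6, crate M2, crate M3, crate R6]
10. Smuggler goes back to the mainland with crate M3.  [the mainland: crate K5, crate M3 | the island: crate K1, crate K3, crate K6, crate M2, crate R6]
11. Smuggler goes to the island with crate K5 and crate M3.  [the mainland: — | the island: crate K1, crate K3, crate K5, crate K6, crate M2, crate M3, crate R6]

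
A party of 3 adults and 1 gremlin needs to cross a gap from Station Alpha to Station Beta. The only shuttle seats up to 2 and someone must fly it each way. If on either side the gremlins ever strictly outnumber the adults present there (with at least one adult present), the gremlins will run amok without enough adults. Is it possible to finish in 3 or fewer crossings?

No

Counting alone: each trip to Station Beta takes at most 2 across and each return brings at least 1 back, so after t trips out (and t−1 returns) at most 2t − (t−1) of the 4 are across; that first reaches 4 at t = 3, so at least 5 crossings are needed.
Since 3 < 5, 3 crossings cannot be enough. (The shortest complete plan in fact takes 5:)
1. 1 adult and 1 gremlin → Station Beta.  (Station Alpha: 2A 0G; Station Beta: 1A 1G)
2. 1 gremlin ← Station Alpha.  (Station Alpha: 2A 1G; Station Beta: 1A 0G)
3. 1 adult and 1 gremlin → Station Beta.  (Station Alpha: 1A 0G; Station Beta: 2A 1G)
4. 1 gremlin ← Station Alpha.  (Station Alpha: 1A 1G; Station Beta: 2A 0G)
5. 1 adult and 1 gremlin → Station Beta.  (Station Alpha: 0A 0G; Station Beta: 3A 1G)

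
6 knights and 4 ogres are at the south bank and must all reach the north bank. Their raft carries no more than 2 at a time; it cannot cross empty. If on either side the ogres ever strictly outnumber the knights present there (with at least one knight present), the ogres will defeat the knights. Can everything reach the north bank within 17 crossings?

Yes

Yes — this plan uses 17 crossings (≤ 17):
1. 2 ogres → the north bank.  (the south bank: 6K 2O; the north bank: 0K 2O)
2. 1 ogre ← the south bank.  (the south bank: 6K 3O; the north bank: 0K 1O)
3. 2 ogres → the north bank.  (the south bank: 6K 1O; the north bank: 0K 3O)
4. 1 ogre ← the south bank.  (the south bank: 6K 2O; the north bank: 0K 2O)
5. 2 knights → the north bank.  (the south bank: 4K 2O; the north bank: 2K 2O)
6. 1 ogre ← the south bank.  (the south bank: 4K 3O; the north bank: 2K 1O)
7. 1 knight and 1 ogre → the north bank.  (the south bank: 3K 2O; the north bank: 3K 2O)
8. 1 ogre ← the south bank.  (the south bank: 3K 3O; the north bank: 3K 1O)
9. 2 ogres → the north bank.  (the south bank: 3K 1O; the north bank: 3K 3O)
10. 1 ogre ← the south bank.  (the south bank: 3K 2O; the north bank: 3K 2O)
11. 1 knight and 1 ogre → the north bank.  (the south bank: 2K 1O; the north bank: 4K 3O)
12. 1 ogre ← the south bank.  (the south bank: 2K 2O; the north bank: 4K 2O)
13. 2 ogres → the north bank.  (the south bank: 2K 0O; the north bank: 4K 4O)
14. 1 ogre ← the south bank.  (the south bank: 2K 1O; the north bank: 4K 3O)
15. 1 knight and 1 ogre → the north bank.  (the south bank: 1K 0O; the north bank: 5K 4O)
16. 1 ogre ← the south bank.  (the south bank: 1K 1O; the north bank: 5K 3O)
17. 1 knight and 1 ogre → the north bank.  (the south bank: 0K 0O; the north bank: 6K 4O)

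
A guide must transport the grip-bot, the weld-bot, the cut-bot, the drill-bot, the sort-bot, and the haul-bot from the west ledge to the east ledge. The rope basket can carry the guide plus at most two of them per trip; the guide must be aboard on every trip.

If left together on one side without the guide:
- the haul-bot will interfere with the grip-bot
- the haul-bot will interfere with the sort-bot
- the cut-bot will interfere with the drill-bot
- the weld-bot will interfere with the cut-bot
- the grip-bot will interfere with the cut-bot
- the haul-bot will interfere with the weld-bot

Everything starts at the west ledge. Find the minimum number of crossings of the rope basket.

7

Counting alone: the guide can take at most 2 across per trip to the east ledge, so moving all 6 needs at least 3 loaded trips out, with a return between consecutive ones — at least 5 crossings.
The safety rule pushes this higher. Following every safe sequence of crossings, the most of the 6 that can be at the east ledge as the rope basket arrives there on crossing 5 is 4 — never all 6.
So no plan with fewer than 7 crossings exists, and this one achieves 7:
1. Guide goes to the east ledge with the cut-bot and the haul-bot.
2. Guide goes back to the west ledge alone.
3. Guide goes to the east ledge with the grip-bot and the weld-bot.
4. Guide goes back to the west ledge with the cut-bot and the haul-bot.
5. Guide goes to the east ledge with the drill-bot and the sort-bot.
6. Guide goes back to the west ledge alone.
7. Guide goes to the east ledge with the cut-bot and the haul-bot.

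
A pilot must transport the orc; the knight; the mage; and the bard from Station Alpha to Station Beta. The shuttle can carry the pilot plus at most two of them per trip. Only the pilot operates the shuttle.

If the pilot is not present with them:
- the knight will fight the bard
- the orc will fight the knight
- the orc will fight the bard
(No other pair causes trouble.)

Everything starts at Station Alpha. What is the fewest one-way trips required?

5

Counting alone: the pilot can take at most 2 across per trip to Station Beta, so moving all 4 needs at least 2 loaded trips out, with a return between consecutive ones — at least 3 crossings.
The safety rule pushes this higher. Following every safe sequence of crossings, the most of the 4 that can be at Station Beta as the shuttle arrives there on crossing 3 is 3 — never all 4.
So no plan with fewer than 5 crossings exists, and this one achieves 5:
1. Pilot goes to Station Beta with the knight and the orc.  [Station Alpha: the bard, the mage | Station Beta: the knight, the orc]
2. Pilot goes back to Station Alpha with the orc.  [Station Alpha: the bard, the mage, the orc | Station Beta: the knight]
3. Pilot goes to Station Beta with the mage and the orc.  [Station Alpha: the bard | Station Beta: the knight, the mage, the orc]
4. Pilot goes back to Station Alpha with the orc.  [Station Alpha: the bard, the orc | Station Beta: the knight, the mage]
5. Pilot goes to Station Beta with the bard and the orc.  [Station Alpha: — | Station Beta: the bard, the knight, the mage, the orc]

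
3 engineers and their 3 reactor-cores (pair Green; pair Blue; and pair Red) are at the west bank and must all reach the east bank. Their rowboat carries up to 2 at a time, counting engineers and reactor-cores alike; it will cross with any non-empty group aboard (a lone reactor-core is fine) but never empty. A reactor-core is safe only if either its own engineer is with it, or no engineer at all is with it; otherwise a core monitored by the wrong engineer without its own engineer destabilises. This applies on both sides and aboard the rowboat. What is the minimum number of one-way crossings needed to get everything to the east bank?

Counting alone: each trip to the east bank takes at most 2 across and each return brings at least 1 back, so after t trips out (and t−1 returns) at most 2t − (t−1) of the 6 are across; that first reaches 6 at t = 5, so at least 9 crossings are needed.
The safety rule pushes this higher. Following every safe sequence of crossings, the most of the 6 that can be at the east bank as the rowboat arrives there on crossing 9 is 5 — never all 6.
So no plan with fewer than 11 crossings exists, and this one achieves 11:
1. engineer Green and reactor-core Green cross → the east bank.
2. engineer Green crosses ← the west bank.
3. reactor-core Blue and reactor-core Red cross → the east bank.
4. reactor-core Green crosses ← the west bank.
5. engineer Blue and engineer Red cross → the east bank.
6. engineer Blue and reactor-core Blue cross ← the west bank.
7. engineer Blue and engineer Green cross → the east bank.
8. reactor-core Red crosses ← the west bank.
9. reactor-core Blue and reactor-core Green cross → the east bank.
10. engineer Red crosses ← the west bank.
11. engineer Red and reactor-core Red cross → the east bank.

11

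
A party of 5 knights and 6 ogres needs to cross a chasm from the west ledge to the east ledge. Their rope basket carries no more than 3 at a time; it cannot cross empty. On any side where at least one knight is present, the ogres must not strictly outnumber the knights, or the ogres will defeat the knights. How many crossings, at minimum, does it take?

impossible

The ogres already outnumber the knights at the west ledge before anyone moves, so the starting position itself is disallowed.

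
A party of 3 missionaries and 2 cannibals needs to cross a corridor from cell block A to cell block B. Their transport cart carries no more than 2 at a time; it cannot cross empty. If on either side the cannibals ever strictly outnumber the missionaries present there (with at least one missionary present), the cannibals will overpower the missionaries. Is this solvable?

Yes

1. 2 cannibals → cell block B.  (cell block A: 3M 0C; cell block B: 0M 2C)
2. 1 cannibal ← cell block A.  (cell block A: 3M 1C; cell block B: 0M 1C)
3. 2 missionaries → cell block B.  (cell block A: 1M 1C; cell block B: 2M 1C)
4. 1 missionary ← cell block A.  (cell block A: 2M 1C; cell block B: 1M 1C)
5. 1 missionary and 1 cannibal → cell block B.  (cell block A: 1M 0C; cell block B: 2M 2C)
6. 1 cannibal ← cell block A.  (cell block A: 1M 1C; cell block B: 2M 1C)
7. 1 missionary and 1 cannibal → cell block B.  (cell block A: 0M 0C; cell block B: 3M 2C)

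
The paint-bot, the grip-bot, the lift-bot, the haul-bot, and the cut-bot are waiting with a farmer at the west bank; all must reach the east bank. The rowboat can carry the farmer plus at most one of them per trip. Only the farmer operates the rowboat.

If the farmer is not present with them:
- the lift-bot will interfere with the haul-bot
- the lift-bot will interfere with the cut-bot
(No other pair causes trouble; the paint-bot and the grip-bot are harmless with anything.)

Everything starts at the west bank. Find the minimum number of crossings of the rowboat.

11

Counting alone: the farmer can take at most 1 across per trip to the east bank, so moving all 5 needs at least 5 loaded trips out, with a return between consecutive ones — at least 9 crossings.
The safety rule pushes this higher. Following every safe sequence of crossings, the most of the 5 that can be at the east bank as the rowboat arrives there on crossing 9 is 4 — never all 5.
So no plan with fewer than 11 crossings exists, and this one achieves 11:
1. Farmer goes to the east bank with the lift-bot.
2. Farmer goes back to the west bank alone.
3. Farmer goes to the east bank with the paint-bot.
4. Farmer goes back to the west bank alone.
5. Farmer goes to the east bank with the grip-bot.
6. Farmer goes back to the west bank alone.
7. Farmer goes to the east bank with the haul-bot.
8. Farmer goes back to the west bank with the lift-bot.
9. Farmer goes to the east bank with the cut-bot.
10. Farmer goes back to the west bank alone.
11. Farmer goes to the east bank with the lift-bot.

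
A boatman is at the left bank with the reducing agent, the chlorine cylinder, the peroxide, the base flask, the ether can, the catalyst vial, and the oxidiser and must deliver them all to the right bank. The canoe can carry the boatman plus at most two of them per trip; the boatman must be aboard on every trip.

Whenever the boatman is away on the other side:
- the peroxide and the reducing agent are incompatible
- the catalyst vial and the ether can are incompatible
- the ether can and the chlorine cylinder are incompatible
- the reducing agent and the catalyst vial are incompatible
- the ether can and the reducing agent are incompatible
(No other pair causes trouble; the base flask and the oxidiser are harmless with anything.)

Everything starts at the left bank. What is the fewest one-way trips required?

Counting alone: the boatman can take at most 2 across per trip to the right bank, so moving all 7 needs at least 4 loaded trips out, with a return between consecutive ones — at least 7 crossings.
The safety rule pushes this higher. Following every safe sequence of crossings, the most of the 7 that can be at the right bank as the canoe arrives there on crossings 7, 9 is 5, 6 respectively — never all 7.
So no plan with fewer than 11 crossings exists, and this one achieves 11:
1. Boatman goes to the right bank with the ether can and the reducing agent.  [the left bank: the base flask, the catalyst vial, the chlorine cylinder, the oxidiser, the peroxide | the right bank: the ether can, the reducing agent]
2. Boatman goes back to the left bank with the reducing agent.  [the left bank: the base flask, the catalyst vial, the chlorine cylinder, the oxidiser, the peroxide, the reducing agent | the right bank: the ether can]
3. Boatman goes to the right bank with the chlorine cylinder and the reducing agent.  [the left bank: the base flask, the catalyst vial, the oxidiser, the peroxide | the right bank: the chlorine cylinder, the ether can, the reducing agent]
4. Boatman goes back to the left bank with the ether can.  [the left bank: the base flask, the catalyst vial, the ether can, the oxidiser, the peroxide | the right bank: the chlorine cylinder, the reducing agent]
5. Boatman goes to the right bank with the catalyst vial and the peroxide.  [the left bank: the base flask, the ether can, the oxidiser | the right bank: the catalyst vial, the chlorine cylinder, the peroxide, the reducing agent]
6. Boatman goes back to the left bank with the reducing agent.  [the left bank: the base flask, the ether can, the oxidiser, the reducing agent | the right bank: the catalyst vial, the chlorine cylinder, the peroxide]
7. Boatman goes to the right bank with the base flask and the reducing agent.  [the left bank: the ether can, the oxidiser | the right bank: the base flask, the catalyst vial, the chlorine cylinder, the peroxide, the reducing agent]
8. Boatman goes back to the left bank with the reducing agent.  [the left bank: the ether can, the oxidiser, the reducing agent | the right bank: the base flask, the catalyst vial, the chlorine cylinder, the peroxide]
9. Boatman goes to the right bank with the oxidiser and the reducing agent.  [the left bank: the ether can | the right bank: the base flask, the catalyst vial, the chlorine cylinder, the oxidiser, the peroxide, the reducing agent]
10. Boatman goes back to the left bank with the reducing agent.  [the left bank: the ether can, the reducing agent | the right bank: the base flask, the catalyst vial, the chlorine cylinder, the oxidiser, the peroxide]
11. Boatman goes to the right bank with the ether can and the reducing agent.  [the left bank: — | the right bank: the base flask, the catalyst vial, the chlorine cylinder, the ether can, the oxidiser, the peroxide, the reducing agent]

11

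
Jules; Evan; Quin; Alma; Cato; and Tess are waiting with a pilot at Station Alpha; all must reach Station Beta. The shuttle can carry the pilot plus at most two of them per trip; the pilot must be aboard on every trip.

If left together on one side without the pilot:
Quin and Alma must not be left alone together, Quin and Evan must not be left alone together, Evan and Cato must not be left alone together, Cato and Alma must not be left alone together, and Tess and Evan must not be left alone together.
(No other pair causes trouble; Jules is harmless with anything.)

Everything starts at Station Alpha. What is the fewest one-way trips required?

7

Counting alone: the pilot can take at most 2 across per trip to Station Beta, so moving all 6 needs at least 3 loaded trips out, with a return between consecutive ones — at least 5 crossings.
The safety rule pushes this higher. Following every safe sequence of crossings, the most of the 6 that can be at Station Beta as the shuttle arrives there on crossing 5 is 5 — never all 6.
So no plan with fewer than 7 crossings exists, and this one achieves 7:
1. Pilot goes to Station Beta with Alma and Evan.
2. Pilot goes back to Station Alpha alone.
3. Pilot goes to Station Beta with Jules and Quin.
4. Pilot goes back to Station Alpha with Alma and Evan.
5. Pilot goes to Station Beta with Cato and Tess.
6. Pilot goes back to Station Alpha alone.
7. Pilot goes to Station Beta with Alma and Evan.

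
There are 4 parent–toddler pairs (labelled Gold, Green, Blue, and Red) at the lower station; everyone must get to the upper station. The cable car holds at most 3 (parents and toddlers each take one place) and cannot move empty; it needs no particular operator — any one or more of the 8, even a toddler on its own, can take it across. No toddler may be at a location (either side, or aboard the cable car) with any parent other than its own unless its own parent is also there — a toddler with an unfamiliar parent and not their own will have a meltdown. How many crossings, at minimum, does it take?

Counting alone: each trip to the upper station takes at most 3 across and each return brings at least 1 back, so after t trips out (and t−1 returns) at most 3t − (t−1) of the 8 are across; that first reaches 8 at t = 4, so at least 7 crossings are needed.
The safety rule pushes this higher. Following every safe sequence of crossings, the most of the 8 that can be at the upper station as the cable car arrives there on crossing 7 is 7 — never all 8.
So no plan with fewer than 9 crossings exists, and this one achieves 9:
1. parent Gold and toddler Gold cross → the upper station.
2. parent Gold crosses ← the lower station.
3. parent Gold, parent Green, and toddler Green cross → the upper station.
4. parent Gold and toddler Gold cross ← the lower station.
5. parent Blue, parent Gold, and parent Red cross → the upper station.
6. toddler Green crosses ← the lower station.
7. toddler Gold and toddler Green cross → the upper station.
8. toddler Gold crosses ← the lower station.
9. toddler Blue, toddler Gold, and toddler Red cross → the upper station.

9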